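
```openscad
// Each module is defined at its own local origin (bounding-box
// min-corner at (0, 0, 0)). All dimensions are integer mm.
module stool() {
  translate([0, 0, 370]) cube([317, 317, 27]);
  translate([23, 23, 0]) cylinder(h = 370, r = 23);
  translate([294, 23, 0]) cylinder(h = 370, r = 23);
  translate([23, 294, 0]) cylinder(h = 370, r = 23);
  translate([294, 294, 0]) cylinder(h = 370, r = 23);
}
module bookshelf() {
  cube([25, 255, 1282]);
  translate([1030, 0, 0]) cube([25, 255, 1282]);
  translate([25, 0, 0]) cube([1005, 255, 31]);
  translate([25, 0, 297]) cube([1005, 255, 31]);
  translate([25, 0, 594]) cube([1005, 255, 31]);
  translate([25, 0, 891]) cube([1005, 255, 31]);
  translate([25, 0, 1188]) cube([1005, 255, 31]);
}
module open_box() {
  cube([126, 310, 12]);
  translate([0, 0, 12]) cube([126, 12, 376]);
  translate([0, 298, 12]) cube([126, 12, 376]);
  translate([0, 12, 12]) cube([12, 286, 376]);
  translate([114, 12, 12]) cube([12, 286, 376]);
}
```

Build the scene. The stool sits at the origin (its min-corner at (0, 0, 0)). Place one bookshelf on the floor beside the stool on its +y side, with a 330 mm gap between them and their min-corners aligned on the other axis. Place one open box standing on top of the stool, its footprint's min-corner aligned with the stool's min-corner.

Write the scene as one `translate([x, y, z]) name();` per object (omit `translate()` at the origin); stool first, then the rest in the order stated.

stool();
translate([0, 647, 0]) bookshelf();
translate([0, 0, 397]) open_box();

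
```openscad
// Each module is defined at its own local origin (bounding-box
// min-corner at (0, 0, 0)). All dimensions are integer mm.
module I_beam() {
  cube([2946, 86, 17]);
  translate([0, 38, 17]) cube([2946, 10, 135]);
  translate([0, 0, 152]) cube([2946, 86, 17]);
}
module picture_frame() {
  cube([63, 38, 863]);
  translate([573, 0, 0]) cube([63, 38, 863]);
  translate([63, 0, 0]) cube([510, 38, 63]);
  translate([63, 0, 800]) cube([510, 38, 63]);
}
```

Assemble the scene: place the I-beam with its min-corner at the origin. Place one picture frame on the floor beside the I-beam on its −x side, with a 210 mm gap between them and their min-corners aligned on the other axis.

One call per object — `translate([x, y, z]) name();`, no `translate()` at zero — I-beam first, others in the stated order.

I_beam();
translate([-846, 0, 0]) picture_frame();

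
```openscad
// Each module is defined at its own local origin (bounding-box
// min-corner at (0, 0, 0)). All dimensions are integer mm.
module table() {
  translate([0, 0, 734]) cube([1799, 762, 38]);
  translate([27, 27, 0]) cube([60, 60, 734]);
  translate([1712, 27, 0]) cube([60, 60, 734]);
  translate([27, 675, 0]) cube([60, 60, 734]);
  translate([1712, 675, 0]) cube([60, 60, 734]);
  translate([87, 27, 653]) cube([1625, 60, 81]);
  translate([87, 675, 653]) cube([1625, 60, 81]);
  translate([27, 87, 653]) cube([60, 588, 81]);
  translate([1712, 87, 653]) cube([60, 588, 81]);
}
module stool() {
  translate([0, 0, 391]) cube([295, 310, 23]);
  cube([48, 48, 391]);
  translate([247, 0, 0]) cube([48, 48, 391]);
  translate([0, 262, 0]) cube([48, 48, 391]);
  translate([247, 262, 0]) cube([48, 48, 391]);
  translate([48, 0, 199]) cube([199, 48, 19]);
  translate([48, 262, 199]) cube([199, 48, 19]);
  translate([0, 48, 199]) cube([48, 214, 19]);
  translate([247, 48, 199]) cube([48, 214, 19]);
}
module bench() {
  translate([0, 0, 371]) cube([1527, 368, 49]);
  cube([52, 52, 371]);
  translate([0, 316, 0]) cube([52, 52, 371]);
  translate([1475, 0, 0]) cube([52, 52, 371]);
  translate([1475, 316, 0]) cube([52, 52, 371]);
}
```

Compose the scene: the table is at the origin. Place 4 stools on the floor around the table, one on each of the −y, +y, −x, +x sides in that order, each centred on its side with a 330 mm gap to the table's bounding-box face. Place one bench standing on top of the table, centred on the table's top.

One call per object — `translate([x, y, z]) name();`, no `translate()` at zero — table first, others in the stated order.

table();
translate([752, -640, 0]) stool();
translate([752, 1092, 0]) stool();
translate([-625, 226, 0]) stool();
translate([2129, 226, 0]) stool();
translate([136, 197, 772]) bench();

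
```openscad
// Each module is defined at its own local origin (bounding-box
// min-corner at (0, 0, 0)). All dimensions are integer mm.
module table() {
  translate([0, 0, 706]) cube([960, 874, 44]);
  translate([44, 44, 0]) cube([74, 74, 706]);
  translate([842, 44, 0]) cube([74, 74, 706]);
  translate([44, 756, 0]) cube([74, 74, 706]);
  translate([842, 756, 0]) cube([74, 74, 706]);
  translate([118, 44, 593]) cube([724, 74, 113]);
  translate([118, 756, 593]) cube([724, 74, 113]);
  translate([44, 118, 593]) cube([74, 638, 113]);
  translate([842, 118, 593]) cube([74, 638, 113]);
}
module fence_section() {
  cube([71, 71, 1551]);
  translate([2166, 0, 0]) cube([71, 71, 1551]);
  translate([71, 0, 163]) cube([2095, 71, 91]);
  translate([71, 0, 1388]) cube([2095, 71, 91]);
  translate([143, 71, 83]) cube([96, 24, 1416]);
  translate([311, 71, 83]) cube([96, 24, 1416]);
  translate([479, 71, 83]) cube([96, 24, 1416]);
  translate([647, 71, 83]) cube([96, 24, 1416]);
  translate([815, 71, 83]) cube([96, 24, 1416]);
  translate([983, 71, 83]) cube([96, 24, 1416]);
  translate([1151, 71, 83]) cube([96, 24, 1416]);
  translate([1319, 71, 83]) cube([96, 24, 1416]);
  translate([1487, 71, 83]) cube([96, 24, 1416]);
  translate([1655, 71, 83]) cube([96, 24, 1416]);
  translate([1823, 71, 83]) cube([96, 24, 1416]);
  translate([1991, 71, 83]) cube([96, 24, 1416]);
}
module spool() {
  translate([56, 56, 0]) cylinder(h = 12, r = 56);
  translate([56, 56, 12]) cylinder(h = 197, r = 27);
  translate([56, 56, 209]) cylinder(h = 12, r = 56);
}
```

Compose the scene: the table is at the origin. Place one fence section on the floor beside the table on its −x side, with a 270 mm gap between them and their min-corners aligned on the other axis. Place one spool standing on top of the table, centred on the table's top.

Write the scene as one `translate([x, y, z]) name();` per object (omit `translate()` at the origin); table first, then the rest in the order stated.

table();
translate([-2507, 0, 0]) fence_section();
translate([424, 381, 750]) spool();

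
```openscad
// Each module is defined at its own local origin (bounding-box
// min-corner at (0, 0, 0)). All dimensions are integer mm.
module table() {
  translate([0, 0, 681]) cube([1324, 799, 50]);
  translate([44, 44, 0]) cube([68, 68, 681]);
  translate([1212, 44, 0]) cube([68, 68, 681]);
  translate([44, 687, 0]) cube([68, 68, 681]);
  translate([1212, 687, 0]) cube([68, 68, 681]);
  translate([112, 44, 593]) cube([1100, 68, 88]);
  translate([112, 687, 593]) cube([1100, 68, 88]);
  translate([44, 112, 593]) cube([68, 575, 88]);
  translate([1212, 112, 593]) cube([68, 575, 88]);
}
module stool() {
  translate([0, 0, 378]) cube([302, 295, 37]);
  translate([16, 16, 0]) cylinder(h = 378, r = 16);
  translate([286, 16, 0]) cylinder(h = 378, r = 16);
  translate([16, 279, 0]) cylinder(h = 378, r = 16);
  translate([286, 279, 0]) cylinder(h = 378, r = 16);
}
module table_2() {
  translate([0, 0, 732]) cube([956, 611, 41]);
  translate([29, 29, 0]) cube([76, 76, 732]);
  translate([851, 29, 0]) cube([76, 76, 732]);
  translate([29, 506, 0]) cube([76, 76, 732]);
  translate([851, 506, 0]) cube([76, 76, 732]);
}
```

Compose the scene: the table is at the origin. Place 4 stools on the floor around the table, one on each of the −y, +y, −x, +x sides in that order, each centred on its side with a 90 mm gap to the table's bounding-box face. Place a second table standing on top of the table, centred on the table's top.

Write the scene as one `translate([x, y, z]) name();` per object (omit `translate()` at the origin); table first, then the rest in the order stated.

table();
translate([511, -385, 0]) stool();
translate([511, 889, 0]) stool();
translate([-392, 252, 0]) stool();
translate([1414, 252, 0]) stool();
translate([184, 94, 731]) table_2();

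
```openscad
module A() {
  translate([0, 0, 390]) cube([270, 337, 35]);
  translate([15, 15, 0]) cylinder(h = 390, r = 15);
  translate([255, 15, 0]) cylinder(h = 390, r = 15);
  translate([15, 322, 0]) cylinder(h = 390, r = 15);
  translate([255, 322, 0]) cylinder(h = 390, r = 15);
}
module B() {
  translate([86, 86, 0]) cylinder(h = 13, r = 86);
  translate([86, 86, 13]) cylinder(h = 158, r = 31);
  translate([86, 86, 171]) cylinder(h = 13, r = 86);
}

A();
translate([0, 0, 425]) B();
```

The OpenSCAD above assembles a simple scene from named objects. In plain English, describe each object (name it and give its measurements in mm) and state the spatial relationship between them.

A is a four-legged stool. The seat is 270×337 mm, 35 mm thick, top at z = 425 mm. It stands on four round legs, each 30 mm in diameter, from z = 0 to the seat underside, each leg's axis is inset half a diameter from the nearest pair of seat edges (so the leg's bounding box is flush with the corner).

B is a spool: two coaxial disc flanges of radius 86 mm and thickness 13 mm, joined by a core cylinder of radius 31 mm and height 158 mm. The lower flange rests on z = 0 and the three cylinders share a vertical axis.

The spool is on top of the stool.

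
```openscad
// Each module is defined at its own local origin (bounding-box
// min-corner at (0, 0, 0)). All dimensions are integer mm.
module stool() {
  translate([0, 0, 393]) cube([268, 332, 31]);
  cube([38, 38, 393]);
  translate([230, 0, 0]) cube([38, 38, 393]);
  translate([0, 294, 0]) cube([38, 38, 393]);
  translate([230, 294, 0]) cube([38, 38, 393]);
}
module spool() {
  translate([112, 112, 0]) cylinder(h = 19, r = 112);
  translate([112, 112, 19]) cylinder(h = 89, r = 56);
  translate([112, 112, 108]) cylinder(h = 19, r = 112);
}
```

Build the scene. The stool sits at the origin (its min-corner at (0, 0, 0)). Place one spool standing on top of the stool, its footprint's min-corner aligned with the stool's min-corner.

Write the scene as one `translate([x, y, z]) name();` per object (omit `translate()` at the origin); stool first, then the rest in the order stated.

stool();
translate([0, 0, 424]) spool();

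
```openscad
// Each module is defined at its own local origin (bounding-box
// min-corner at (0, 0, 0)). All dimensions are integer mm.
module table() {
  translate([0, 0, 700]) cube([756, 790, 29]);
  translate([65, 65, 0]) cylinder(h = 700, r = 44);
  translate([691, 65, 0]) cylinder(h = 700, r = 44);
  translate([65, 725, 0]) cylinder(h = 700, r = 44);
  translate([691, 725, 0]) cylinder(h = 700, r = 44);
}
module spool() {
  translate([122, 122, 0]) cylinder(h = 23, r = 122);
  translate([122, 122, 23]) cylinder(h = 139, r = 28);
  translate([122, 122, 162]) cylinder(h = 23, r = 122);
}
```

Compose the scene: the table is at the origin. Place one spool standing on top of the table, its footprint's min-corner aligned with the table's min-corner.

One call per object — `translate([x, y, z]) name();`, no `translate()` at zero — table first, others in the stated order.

table();
translate([0, 0, 729]) spool();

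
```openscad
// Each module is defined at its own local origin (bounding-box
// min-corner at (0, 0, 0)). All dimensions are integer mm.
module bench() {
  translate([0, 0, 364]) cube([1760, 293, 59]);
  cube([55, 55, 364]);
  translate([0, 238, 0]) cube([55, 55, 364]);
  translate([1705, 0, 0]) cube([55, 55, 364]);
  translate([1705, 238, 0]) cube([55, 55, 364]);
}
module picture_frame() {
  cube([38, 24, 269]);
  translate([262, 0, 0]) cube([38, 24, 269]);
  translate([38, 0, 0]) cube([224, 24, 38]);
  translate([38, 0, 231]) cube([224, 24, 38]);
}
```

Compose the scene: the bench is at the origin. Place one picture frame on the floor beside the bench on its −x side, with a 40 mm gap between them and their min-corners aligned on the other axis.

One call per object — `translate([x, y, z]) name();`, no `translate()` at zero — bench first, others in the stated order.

bench();
translate([-340, 0, 0]) picture_frame();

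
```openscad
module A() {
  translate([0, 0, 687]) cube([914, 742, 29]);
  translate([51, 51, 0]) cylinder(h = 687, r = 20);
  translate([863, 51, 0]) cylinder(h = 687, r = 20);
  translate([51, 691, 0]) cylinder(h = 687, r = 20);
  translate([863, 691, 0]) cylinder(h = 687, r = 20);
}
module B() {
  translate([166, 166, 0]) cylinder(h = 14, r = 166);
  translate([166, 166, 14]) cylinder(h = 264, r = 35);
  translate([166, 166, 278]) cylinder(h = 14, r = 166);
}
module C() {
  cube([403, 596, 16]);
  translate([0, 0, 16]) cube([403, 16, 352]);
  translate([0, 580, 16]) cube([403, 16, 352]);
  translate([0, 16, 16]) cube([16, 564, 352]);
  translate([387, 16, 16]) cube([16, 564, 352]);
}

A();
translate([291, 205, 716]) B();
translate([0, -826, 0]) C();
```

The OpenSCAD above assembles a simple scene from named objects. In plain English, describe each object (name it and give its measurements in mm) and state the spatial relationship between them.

A is a rectangular dining table. The top is 914×742×29 mm with its upper surface at z = 716 mm. It stands on four round legs of 40 mm diameter, each leg's bounding box inset 31 mm from the nearest pair of top edges, running from the floor to the underside of the top.

B is a spool: two coaxial disc flanges of radius 166 mm and thickness 14 mm, joined by a core cylinder of radius 35 mm and height 264 mm. The lower flange rests on z = 0 and the three cylinders share a vertical axis.

C is an open-topped rectangular box: outside dimensions 403×596×368 mm, with a uniform wall and base thickness of 16 mm. The base is a full 403×596 slab on the floor; four walls sit on top of the base. The front and back walls (the −y and +y sides) span the full width; the two side walls fit between them.

The spool is on top of the table, centred. The open box is on the floor beside the table on its −y side.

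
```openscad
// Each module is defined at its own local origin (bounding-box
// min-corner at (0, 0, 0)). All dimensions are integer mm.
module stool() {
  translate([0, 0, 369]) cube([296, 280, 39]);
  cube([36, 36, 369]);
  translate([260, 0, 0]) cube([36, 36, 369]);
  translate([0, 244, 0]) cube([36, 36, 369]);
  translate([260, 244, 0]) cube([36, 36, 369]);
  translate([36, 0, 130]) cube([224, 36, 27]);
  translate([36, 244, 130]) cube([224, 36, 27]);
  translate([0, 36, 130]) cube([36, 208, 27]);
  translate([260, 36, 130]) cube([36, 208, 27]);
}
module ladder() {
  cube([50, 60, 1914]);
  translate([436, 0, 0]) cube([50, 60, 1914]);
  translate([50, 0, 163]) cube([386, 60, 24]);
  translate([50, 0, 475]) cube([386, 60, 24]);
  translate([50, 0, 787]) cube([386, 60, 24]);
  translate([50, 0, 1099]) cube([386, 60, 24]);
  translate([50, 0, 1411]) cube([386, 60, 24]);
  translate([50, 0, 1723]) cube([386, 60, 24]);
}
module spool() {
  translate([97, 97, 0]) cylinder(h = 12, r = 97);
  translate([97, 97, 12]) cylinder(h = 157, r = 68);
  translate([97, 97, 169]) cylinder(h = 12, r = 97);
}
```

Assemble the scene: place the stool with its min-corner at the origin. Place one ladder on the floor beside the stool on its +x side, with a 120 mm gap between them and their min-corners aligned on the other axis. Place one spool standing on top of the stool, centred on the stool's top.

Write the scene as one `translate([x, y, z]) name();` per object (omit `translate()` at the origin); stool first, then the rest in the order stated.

stool();
translate([416, 0, 0]) ladder();
translate([51, 43, 408]) spool();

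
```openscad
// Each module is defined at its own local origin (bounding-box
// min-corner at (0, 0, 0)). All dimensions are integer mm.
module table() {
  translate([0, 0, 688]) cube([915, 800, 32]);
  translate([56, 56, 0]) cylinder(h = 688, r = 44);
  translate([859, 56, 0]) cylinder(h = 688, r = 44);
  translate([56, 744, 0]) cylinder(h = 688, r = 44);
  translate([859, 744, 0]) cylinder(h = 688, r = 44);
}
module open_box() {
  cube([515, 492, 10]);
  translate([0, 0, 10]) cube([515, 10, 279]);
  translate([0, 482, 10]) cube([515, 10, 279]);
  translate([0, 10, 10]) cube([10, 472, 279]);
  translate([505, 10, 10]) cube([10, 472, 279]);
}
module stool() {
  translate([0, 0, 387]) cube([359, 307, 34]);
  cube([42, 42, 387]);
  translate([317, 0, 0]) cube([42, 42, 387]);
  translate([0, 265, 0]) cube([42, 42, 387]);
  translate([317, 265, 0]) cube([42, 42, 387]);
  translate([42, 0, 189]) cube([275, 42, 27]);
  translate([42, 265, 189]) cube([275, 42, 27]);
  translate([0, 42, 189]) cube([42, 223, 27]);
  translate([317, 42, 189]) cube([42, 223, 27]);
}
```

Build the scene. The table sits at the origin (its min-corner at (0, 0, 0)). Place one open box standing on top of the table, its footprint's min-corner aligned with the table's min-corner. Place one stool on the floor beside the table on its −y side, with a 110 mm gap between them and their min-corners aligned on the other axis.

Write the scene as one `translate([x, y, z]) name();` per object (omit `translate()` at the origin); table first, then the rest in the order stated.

table();
translate([0, 0, 720]) open_box();
translate([0, -417, 0]) stool();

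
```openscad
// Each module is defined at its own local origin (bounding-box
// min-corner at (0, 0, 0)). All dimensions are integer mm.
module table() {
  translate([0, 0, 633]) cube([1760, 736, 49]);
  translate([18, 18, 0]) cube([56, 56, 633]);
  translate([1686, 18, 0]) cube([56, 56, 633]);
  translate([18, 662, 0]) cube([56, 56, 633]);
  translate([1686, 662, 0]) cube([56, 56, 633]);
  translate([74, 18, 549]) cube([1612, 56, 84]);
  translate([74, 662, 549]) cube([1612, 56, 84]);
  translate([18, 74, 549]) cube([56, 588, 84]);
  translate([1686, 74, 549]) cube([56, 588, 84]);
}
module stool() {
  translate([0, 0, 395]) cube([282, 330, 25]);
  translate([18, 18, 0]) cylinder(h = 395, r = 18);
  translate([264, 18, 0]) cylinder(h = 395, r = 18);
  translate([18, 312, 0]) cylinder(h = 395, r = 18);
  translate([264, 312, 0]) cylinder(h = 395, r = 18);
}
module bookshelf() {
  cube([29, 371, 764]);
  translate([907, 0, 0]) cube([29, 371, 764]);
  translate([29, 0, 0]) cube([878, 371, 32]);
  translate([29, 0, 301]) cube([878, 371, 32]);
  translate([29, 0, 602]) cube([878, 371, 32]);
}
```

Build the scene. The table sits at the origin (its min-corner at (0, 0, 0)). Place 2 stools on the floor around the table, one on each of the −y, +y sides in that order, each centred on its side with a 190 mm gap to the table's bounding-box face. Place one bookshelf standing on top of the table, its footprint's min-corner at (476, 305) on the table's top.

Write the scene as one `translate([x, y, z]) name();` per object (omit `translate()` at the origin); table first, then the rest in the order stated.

table();
translate([739, -520, 0]) stool();
translate([739, 926, 0]) stool();
translate([476, 305, 682]) bookshelf();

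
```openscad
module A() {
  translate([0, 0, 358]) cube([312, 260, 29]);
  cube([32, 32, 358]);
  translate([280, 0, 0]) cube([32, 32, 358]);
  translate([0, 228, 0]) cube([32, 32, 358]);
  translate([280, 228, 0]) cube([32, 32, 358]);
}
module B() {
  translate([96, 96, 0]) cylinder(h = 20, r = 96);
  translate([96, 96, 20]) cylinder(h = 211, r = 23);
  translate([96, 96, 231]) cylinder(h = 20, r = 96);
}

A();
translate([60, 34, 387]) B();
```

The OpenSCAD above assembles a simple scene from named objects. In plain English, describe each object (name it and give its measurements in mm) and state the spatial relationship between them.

A is a four-legged stool. The seat is 312×260 mm, 29 mm thick, top at z = 387 mm. It stands on four square legs, each 32×32 mm in cross-section, from z = 0 to the seat underside, each flush with a corner of the seat.

B is a spool: two coaxial disc flanges of radius 96 mm and thickness 20 mm, joined by a core cylinder of radius 23 mm and height 211 mm. The lower flange rests on z = 0 and the three cylinders share a vertical axis.

The spool is on top of the stool, centred.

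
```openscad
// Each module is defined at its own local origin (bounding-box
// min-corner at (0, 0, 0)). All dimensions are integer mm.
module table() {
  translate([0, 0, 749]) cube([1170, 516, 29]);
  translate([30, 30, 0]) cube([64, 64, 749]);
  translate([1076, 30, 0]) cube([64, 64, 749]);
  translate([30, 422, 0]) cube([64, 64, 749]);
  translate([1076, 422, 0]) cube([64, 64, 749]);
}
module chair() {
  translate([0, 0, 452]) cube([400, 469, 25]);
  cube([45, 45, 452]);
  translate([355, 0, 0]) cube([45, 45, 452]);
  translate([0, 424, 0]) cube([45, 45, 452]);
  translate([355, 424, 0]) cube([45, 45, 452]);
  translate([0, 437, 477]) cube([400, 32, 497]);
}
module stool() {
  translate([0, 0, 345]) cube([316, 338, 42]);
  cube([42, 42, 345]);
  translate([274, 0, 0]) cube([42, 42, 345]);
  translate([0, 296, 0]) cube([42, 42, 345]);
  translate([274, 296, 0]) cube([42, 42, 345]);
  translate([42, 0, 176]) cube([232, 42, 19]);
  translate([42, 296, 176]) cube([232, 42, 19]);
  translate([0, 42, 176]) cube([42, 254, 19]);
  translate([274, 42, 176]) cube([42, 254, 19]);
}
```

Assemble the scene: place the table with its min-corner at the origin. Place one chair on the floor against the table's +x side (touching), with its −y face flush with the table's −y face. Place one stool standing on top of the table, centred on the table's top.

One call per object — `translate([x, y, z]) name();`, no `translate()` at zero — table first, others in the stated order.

table();
translate([1170, 0, 0]) chair();
translate([427, 89, 778]) stool();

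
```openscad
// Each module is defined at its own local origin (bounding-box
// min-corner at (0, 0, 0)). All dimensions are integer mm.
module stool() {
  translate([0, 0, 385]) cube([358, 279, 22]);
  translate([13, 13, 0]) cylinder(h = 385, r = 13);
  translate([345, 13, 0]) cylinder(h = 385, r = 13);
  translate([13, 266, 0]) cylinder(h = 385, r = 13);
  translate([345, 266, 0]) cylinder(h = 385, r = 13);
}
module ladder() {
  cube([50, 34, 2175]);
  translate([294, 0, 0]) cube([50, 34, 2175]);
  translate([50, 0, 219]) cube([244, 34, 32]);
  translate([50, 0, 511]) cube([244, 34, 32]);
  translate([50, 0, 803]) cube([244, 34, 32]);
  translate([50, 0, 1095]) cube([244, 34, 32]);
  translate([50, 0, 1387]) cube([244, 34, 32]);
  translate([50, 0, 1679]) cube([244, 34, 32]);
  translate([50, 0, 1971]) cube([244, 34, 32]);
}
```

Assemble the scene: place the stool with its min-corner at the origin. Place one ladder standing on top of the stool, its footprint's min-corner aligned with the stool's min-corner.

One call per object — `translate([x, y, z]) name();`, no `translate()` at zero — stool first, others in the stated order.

stool();
translate([0, 0, 407]) ladder();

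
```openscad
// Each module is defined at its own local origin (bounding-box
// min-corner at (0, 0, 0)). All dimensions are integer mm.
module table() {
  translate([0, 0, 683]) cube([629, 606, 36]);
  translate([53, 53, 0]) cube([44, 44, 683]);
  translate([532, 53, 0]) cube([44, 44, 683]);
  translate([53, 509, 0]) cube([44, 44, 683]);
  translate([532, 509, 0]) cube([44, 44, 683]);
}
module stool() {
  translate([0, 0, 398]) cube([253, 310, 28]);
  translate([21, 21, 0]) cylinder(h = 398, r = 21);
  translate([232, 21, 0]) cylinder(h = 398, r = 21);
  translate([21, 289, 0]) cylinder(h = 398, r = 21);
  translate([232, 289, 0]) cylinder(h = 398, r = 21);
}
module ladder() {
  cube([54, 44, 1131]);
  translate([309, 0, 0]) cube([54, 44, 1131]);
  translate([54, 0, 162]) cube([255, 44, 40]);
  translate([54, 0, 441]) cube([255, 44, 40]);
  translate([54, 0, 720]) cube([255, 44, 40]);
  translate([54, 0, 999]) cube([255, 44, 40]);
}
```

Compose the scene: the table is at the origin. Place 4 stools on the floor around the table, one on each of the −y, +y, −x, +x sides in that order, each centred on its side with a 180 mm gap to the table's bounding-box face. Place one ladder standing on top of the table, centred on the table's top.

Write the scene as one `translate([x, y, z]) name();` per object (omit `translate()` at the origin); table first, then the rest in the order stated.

table();
translate([188, -490, 0]) stool();
translate([188, 786, 0]) stool();
translate([-433, 148, 0]) stool();
translate([809, 148, 0]) stool();
translate([133, 281, 719]) ladder();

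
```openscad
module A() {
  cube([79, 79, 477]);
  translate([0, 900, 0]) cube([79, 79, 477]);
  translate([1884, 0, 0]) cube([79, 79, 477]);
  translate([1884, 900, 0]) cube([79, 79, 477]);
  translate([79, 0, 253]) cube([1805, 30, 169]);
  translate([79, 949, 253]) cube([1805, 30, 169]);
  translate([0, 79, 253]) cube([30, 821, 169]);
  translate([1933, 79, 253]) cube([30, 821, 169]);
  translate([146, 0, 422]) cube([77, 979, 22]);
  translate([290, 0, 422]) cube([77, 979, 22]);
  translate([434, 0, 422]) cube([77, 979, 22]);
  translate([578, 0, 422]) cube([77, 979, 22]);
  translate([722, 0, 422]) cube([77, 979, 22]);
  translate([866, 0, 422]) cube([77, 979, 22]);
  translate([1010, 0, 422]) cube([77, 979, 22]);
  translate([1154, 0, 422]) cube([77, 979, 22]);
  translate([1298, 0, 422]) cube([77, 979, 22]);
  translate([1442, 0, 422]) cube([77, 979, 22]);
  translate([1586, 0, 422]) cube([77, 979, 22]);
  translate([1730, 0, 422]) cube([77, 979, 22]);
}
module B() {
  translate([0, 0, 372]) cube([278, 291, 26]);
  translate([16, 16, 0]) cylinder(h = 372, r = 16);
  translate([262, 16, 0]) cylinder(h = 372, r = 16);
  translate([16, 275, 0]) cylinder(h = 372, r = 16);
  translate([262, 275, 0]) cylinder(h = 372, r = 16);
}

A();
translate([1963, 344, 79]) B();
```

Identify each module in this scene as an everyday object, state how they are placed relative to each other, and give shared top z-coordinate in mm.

Both tops at z = 477 mm.

A is a bed frame. B is a stool. The stool is beside the bed frame with their tops flush at z = 477. The shared top z-coordinate is 477 mm.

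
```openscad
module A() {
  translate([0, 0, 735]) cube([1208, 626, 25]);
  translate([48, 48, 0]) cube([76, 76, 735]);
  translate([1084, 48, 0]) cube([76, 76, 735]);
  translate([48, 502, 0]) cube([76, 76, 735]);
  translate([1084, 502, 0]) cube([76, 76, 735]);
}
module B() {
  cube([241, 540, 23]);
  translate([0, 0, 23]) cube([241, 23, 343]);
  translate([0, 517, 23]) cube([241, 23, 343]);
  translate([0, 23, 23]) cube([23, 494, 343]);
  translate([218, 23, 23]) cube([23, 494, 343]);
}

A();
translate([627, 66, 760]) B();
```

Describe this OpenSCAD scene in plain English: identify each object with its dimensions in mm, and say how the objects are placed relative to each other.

A is a table: top 1208 mm (x) × 626 mm (y), 25 mm thick, upper face at z = 760 mm, on four 76×76 mm square legs, each inset 48 mm from the nearest pair of top edges, running from z = 0 to the bottom of the top.

B is an open storage box with external size 241×540×366 mm and wall thickness 23 mm (the base is also 23 mm thick). The base covers the whole footprint; the four walls stand on the base, with the y-facing walls full-width and the x-facing walls fitting between their inner faces.

The open box is on top of the table.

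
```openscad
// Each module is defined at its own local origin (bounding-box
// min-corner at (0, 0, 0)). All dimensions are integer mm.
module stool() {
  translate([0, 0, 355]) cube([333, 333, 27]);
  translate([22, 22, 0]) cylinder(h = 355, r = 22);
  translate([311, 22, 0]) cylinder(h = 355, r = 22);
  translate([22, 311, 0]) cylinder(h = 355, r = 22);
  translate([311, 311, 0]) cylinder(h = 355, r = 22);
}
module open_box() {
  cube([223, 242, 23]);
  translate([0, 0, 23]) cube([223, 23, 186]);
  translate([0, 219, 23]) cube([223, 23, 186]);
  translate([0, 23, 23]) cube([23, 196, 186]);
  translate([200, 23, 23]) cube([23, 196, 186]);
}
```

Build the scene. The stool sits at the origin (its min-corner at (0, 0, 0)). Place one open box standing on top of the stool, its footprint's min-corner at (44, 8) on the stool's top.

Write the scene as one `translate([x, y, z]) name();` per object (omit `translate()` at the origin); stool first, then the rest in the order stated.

stool();
translate([44, 8, 382]) open_box();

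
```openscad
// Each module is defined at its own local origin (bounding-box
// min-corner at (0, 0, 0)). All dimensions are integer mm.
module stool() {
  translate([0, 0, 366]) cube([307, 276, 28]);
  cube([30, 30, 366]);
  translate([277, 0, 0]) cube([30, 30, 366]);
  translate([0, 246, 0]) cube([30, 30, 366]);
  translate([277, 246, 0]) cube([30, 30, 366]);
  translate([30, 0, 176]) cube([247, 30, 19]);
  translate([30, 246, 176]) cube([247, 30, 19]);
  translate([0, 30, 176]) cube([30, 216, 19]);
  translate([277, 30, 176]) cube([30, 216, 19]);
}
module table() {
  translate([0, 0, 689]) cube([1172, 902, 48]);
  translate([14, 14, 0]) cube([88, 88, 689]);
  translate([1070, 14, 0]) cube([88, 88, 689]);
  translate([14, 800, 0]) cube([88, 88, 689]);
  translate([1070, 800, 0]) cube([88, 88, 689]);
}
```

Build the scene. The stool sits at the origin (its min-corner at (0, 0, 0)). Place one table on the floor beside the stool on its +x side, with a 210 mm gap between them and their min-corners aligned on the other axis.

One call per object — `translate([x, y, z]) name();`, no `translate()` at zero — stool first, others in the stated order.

stool();
translate([517, 0, 0]) table();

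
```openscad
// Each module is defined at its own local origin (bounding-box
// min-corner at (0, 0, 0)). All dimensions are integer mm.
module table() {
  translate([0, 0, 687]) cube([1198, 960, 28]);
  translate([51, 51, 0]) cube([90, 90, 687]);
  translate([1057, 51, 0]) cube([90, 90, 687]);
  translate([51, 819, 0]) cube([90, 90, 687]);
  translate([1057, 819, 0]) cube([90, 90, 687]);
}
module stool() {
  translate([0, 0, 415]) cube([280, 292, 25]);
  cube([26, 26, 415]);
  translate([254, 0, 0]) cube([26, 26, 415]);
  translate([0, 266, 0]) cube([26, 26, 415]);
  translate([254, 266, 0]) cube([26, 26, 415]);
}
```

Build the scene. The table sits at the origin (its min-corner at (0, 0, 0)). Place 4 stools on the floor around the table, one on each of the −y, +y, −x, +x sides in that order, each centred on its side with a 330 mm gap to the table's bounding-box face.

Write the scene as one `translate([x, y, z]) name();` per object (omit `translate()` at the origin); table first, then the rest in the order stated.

table();
translate([459, -622, 0]) stool();
translate([459, 1290, 0]) stool();
translate([-610, 334, 0]) stool();
translate([1528, 334, 0]) stool();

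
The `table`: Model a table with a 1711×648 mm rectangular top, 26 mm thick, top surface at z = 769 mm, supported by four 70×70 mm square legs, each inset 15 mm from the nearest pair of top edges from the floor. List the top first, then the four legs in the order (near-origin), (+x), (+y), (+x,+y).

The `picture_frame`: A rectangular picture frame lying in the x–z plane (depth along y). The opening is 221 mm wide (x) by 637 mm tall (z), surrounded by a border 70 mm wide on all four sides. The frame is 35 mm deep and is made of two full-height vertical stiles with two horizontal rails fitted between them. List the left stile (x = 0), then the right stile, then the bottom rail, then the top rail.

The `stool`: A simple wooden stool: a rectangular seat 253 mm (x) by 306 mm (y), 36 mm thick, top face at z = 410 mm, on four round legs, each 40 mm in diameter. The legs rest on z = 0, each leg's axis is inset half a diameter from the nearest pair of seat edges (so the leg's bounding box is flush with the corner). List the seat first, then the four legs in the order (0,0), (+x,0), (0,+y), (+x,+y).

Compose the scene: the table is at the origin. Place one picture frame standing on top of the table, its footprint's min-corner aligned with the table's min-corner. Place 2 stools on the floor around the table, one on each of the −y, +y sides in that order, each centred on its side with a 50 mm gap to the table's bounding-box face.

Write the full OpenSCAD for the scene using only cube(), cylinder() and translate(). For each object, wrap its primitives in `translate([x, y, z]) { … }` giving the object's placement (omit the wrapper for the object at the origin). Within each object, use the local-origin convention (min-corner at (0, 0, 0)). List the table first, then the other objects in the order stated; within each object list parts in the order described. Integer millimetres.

translate([0, 0, 743]) cube([1711, 648, 26]);
translate([15, 15, 0]) cube([70, 70, 743]);
translate([1626, 15, 0]) cube([70, 70, 743]);
translate([15, 563, 0]) cube([70, 70, 743]);
translate([1626, 563, 0]) cube([70, 70, 743]);
translate([0, 0, 769]) {
  cube([70, 35, 777]);
  translate([291, 0, 0]) cube([70, 35, 777]);
  translate([70, 0, 0]) cube([221, 35, 70]);
  translate([70, 0, 707]) cube([221, 35, 70]);
}
translate([729, -356, 0]) {
  translate([0, 0, 374]) cube([253, 306, 36]);
  translate([20, 20, 0]) cylinder(h = 374, r = 20);
  translate([233, 20, 0]) cylinder(h = 374, r = 20);
  translate([20, 286, 0]) cylinder(h = 374, r = 20);
  translate([233, 286, 0]) cylinder(h = 374, r = 20);
}
translate([729, 698, 0]) {
  translate([0, 0, 374]) cube([253, 306, 36]);
  translate([20, 20, 0]) cylinder(h = 374, r = 20);
  translate([233, 20, 0]) cylinder(h = 374, r = 20);
  translate([20, 286, 0]) cylinder(h = 374, r = 20);
  translate([233, 286, 0]) cylinder(h = 374, r = 20);
}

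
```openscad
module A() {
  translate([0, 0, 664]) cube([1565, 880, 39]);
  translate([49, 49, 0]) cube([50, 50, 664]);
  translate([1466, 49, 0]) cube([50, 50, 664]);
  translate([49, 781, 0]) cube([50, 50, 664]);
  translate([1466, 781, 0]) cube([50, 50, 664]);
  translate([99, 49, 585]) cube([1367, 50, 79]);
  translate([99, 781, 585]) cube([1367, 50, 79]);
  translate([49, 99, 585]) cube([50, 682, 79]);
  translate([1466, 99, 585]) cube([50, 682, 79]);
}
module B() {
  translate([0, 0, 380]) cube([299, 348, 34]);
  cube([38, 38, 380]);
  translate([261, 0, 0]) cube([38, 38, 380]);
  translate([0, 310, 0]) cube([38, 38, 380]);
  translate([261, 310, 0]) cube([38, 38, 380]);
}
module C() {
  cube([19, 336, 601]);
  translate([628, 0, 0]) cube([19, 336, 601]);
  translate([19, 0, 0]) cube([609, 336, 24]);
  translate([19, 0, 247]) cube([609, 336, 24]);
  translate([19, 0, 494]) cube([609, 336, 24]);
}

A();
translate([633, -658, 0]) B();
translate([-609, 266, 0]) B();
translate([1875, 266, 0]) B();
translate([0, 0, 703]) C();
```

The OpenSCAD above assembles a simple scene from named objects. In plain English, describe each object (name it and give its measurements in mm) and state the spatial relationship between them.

A is a rectangular dining table. The top is 1565×880×39 mm with its upper surface at z = 703 mm. It stands on four 50×50 mm square legs, each inset 49 mm from the nearest pair of top edges, running from the floor to the underside of the top. Four apron rails, 50 mm thick and 79 mm tall, run between adjacent legs with their top edges flush with the underside of the top and their outer faces flush with the legs' outer faces.

B is a four-legged stool. The seat is a 299×348×34 mm slab whose top surface is at z = 414 mm; four square legs, each 38×38 mm in cross-section, run from the floor (z = 0) to the underside of the seat, each flush with a corner of the seat.

C is an open bookshelf. Two side panels, each 19 mm thick, 336 mm deep and 601 mm tall, stand 647 mm apart (outside-to-outside). Between them sit 3 shelves, each 24 mm thick and 336 mm deep, spanning the full gap between the sides. The bottom shelf rests on the floor (its underside at z = 0) and the clear gap between one shelf's top and the next shelf's underside is 223 mm.

Three stools sit around the table at the −y, −x, +x sides. The bookshelf is on top of the table.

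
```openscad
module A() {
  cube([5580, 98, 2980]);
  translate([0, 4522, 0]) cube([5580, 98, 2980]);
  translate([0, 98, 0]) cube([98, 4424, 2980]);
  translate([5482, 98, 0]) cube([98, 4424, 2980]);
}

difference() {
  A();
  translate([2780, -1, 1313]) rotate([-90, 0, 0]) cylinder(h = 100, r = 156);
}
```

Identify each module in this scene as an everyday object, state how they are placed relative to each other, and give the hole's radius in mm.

A is a house frame. The house frame has a circular hole through its front wall. The hole's radius is 156 mm.

The subtracted cylinder has r = 156 mm.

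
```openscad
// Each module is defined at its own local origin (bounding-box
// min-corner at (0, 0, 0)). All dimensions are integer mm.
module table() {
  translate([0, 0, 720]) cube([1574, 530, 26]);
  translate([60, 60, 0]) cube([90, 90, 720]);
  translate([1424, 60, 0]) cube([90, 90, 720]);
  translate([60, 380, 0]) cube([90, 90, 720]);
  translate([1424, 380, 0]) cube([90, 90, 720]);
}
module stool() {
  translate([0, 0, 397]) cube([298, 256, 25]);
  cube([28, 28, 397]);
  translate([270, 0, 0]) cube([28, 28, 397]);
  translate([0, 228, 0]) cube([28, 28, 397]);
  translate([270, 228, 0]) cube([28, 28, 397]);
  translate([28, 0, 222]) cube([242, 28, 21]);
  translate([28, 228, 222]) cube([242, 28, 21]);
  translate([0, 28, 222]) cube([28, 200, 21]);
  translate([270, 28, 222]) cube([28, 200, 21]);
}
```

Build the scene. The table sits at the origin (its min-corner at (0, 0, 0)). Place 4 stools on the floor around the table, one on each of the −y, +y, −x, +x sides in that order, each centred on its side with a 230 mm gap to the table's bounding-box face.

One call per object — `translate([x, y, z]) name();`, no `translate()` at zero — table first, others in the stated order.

table();
translate([638, -486, 0]) stool();
translate([638, 760, 0]) stool();
translate([-528, 137, 0]) stool();
translate([1804, 137, 0]) stool();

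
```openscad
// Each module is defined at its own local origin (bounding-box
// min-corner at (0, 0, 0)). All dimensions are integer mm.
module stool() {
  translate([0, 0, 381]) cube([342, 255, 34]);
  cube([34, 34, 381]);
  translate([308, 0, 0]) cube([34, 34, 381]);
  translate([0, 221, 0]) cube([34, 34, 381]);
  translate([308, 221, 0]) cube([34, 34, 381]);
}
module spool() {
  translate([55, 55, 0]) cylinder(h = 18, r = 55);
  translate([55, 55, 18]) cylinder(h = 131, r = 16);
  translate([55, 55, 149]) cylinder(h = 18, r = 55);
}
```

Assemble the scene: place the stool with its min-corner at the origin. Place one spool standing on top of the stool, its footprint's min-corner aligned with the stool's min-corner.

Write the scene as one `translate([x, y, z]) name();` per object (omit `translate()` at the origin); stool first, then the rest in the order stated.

stool();
translate([0, 0, 415]) spool();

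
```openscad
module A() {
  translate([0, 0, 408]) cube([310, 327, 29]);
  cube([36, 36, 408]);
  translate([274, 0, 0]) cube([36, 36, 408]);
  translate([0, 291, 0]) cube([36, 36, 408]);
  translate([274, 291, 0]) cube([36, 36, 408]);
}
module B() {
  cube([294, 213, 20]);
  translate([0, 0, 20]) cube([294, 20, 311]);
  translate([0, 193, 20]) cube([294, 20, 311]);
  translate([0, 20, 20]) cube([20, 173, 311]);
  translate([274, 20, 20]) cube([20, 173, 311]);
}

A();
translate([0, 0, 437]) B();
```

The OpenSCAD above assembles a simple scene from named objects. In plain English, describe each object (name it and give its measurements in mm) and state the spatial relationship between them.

A is a simple wooden stool: a rectangular seat 310 mm (x) by 327 mm (y), 29 mm thick, top face at z = 437 mm, on four square legs, each 36×36 mm in cross-section. The legs rest on z = 0, each flush with a corner of the seat.

B is an open-topped rectangular box: outside dimensions 294×213×331 mm, with a uniform wall and base thickness of 20 mm. The base is a full 294×213 slab on the floor; four walls sit on top of the base. The front and back walls (the −y and +y sides) span the full width; the two side walls fit between them.

The open box is on top of the stool.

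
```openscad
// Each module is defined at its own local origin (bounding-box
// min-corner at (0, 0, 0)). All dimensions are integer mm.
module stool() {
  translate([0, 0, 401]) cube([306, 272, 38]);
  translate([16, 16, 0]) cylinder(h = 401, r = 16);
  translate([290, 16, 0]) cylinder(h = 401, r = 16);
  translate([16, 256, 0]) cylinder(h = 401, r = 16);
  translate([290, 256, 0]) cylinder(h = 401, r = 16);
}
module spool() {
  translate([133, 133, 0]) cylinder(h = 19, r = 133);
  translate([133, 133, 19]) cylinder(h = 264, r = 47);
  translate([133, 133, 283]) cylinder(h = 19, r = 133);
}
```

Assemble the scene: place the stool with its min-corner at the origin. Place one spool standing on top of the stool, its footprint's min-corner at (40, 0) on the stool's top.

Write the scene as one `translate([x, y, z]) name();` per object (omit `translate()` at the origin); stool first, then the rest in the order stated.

stool();
translate([40, 0, 439]) spool();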